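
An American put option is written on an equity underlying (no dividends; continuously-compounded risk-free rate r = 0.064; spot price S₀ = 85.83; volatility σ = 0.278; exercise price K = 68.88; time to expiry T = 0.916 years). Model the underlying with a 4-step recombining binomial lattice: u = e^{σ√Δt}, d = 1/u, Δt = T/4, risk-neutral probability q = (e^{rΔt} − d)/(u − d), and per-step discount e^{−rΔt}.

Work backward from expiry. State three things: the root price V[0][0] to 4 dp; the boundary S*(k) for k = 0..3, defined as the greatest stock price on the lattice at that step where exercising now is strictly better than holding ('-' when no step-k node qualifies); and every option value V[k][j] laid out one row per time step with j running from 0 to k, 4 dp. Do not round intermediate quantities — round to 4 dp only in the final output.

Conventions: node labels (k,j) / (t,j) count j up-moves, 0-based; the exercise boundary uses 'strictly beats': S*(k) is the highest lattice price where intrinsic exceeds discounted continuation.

price = 1.6795
boundary = - - - 57.5853
tree:
1.6795
3.2126 0.3239
6.0704 0.6877 0.0000
11.2947 1.4604 0.0000 0.0000
18.4678 3.1010 0.0000 0.0000 0.0000

params: Δt=0.22900 u=1.14229 d=0.87544 q=0.52212 e^(-rΔt)=0.98545
t_4 payoffs: 18.4678 3.1010 0.0000 0.0000 0.0000
t_3: node(3,0) S=57.5853 payoff=11.2947 vs cont=10.2926 → 11.2947 [stop]  node(3,1) S=75.1386 payoff=0.0000 vs cont=1.4604 → 1.4604 [wait]  node(3,2) S=98.0426 payoff=0.0000 vs cont=0.0000 → 0.0000 [wait]  node(3,3) S=127.9284 payoff=0.0000 vs cont=0.0000 → 0.0000 [wait]  ⇒ S*(3)=57.5853
t_2: node(2,0) S=65.7790 payoff=3.1010 vs cont=6.0704 → 6.0704 [wait]  node(2,1) S=85.8300 payoff=0.0000 vs cont=0.6877 → 0.6877 [wait]  node(2,2) S=111.9930 payoff=0.0000 vs cont=0.0000 → 0.0000 [wait]  ⇒ S*(2)=-
t_1: node(1,0) S=75.1386 payoff=0.0000 vs cont=3.2126 → 3.2126 [wait]  node(1,1) S=98.0426 payoff=0.0000 vs cont=0.3239 → 0.3239 [wait]  ⇒ S*(1)=-
t_0: node(0,0) S=85.8300 payoff=0.0000 vs cont=1.6795 → 1.6795 [wait]  ⇒ S*(0)=-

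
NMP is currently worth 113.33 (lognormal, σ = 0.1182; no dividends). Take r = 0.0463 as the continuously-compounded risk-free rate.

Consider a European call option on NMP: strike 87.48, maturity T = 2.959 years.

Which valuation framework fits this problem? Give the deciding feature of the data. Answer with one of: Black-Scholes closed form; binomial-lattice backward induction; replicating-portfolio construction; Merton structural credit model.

framework: Black-Scholes closed form

Key observation: with NMP following a GBM at constant σ and r, the European call struck at 87.48 prices in closed form — nothing here needs a stepwise model or a balance sheet.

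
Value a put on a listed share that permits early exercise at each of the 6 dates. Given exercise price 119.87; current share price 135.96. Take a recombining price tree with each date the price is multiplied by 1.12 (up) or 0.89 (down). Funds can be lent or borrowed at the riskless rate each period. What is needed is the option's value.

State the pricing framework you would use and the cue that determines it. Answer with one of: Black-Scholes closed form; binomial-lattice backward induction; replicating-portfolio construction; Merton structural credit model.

framework: binomial-lattice backward induction

Key observation: the exercise right at every one of the 6 steps is what matters: each node needs max(119.87 − S, continuation), which only the stepwise tree valuation starting from spot 135.96 delivers.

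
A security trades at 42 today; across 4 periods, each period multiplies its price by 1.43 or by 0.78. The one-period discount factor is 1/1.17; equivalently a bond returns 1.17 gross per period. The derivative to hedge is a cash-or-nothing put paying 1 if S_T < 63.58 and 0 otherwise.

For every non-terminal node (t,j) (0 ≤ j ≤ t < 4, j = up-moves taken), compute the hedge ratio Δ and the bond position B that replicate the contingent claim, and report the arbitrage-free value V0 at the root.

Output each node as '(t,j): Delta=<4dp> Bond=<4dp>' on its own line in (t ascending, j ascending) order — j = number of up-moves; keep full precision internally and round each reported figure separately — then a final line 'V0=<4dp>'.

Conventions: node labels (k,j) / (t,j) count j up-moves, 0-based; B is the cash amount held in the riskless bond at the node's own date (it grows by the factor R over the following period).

No-arbitrage ⇒ martingale measure with p* = (R−d)/(u−d) = 0.6000.
Payoffs at expiry: V(4,0)=1.0000, V(4,1)=1.0000, V(4,2)=1.0000, V(4,3)=0.0000, V(4,4)=0.0000
(3,0): S=19.9312. Δ = (V_up−V_dn)/(S_up−S_dn) = (1.0000−1.0000)/(28.5016−15.5463) = 0.0000. V = [p*·1.0000 + (1−p*)·1.0000]/1.17 = 0.8547. B = V − Δ·S = 0.8547.
(3,1): S=36.5405. Δ = (V_up−V_dn)/(S_up−S_dn) = (1.0000−1.0000)/(52.2529−28.5016) = 0.0000. V = [p*·1.0000 + (1−p*)·1.0000]/1.17 = 0.8547. B = V − Δ·S = 0.8547.
(3,2): S=66.9909. Δ = (V_up−V_dn)/(S_up−S_dn) = (0.0000−1.0000)/(95.7970−52.2529) = -0.0230. V = [p*·0.0000 + (1−p*)·1.0000]/1.17 = 0.3419. B = V − Δ·S = 1.8803.
(3,3): S=122.8167. Δ = (V_up−V_dn)/(S_up−S_dn) = (0.0000−0.0000)/(175.6279−95.7970) = 0.0000. V = [p*·0.0000 + (1−p*)·0.0000]/1.17 = 0.0000. B = V − Δ·S = 0.0000.
(2,0): S=25.5528. Δ = (V_up−V_dn)/(S_up−S_dn) = (0.8547−0.8547)/(36.5405−19.9312) = 0.0000. V = [p*·0.8547 + (1−p*)·0.8547]/1.17 = 0.7305. B = V − Δ·S = 0.7305.
(2,1): S=46.8468. Δ = (V_up−V_dn)/(S_up−S_dn) = (0.3419−0.8547)/(66.9909−36.5405) = -0.0168. V = [p*·0.3419 + (1−p*)·0.8547]/1.17 = 0.4675. B = V − Δ·S = 1.2565.
(2,2): S=85.8858. Δ = (V_up−V_dn)/(S_up−S_dn) = (0.0000−0.3419)/(122.8167−66.9909) = -0.0061. V = [p*·0.0000 + (1−p*)·0.3419]/1.17 = 0.1169. B = V − Δ·S = 0.6429.
(1,0): S=32.7600. Δ = (V_up−V_dn)/(S_up−S_dn) = (0.4675−0.7305)/(46.8468−25.5528) = -0.0124. V = [p*·0.4675 + (1−p*)·0.7305]/1.17 = 0.4895. B = V − Δ·S = 0.8941.
(1,1): S=60.0600. Δ = (V_up−V_dn)/(S_up−S_dn) = (0.1169−0.4675)/(85.8858−46.8468) = -0.0090. V = [p*·0.1169 + (1−p*)·0.4675]/1.17 = 0.2198. B = V − Δ·S = 0.7592.
(0,0): S=42.0000. Δ = (V_up−V_dn)/(S_up−S_dn) = (0.2198−0.4895)/(60.0600−32.7600) = -0.0099. V = [p*·0.2198 + (1−p*)·0.4895]/1.17 = 0.2801. B = V − Δ·S = 0.6950.
As a check, the time-0 holding Δ(0,0)·S0 + B(0,0) comes to 0.2801 — exactly V0.

(0,0): Delta=-0.0099 Bond=0.6950
(1,0): Delta=-0.0124 Bond=0.8941
(1,1): Delta=-0.0090 Bond=0.7592
(2,0): Delta=0.0000 Bond=0.7305
(2,1): Delta=-0.0168 Bond=1.2565
(2,2): Delta=-0.0061 Bond=0.6429
(3,0): Delta=0.0000 Bond=0.8547
(3,1): Delta=0.0000 Bond=0.8547
(3,2): Delta=-0.0230 Bond=1.8803
(3,3): Delta=0.0000 Bond=0.0000
V0=0.2801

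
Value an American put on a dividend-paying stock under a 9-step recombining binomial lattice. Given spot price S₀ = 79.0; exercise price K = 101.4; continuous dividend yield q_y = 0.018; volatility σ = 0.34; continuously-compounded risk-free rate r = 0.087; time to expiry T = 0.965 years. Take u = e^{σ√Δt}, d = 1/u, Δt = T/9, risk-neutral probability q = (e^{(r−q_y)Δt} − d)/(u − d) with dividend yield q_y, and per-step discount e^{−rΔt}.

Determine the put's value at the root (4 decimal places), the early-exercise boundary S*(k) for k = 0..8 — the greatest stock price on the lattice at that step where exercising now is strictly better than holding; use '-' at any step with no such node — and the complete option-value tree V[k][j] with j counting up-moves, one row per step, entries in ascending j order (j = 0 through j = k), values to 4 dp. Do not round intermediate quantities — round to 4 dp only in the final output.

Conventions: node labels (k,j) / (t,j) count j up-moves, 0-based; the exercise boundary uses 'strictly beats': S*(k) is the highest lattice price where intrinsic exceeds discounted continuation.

price = 23.4889
boundary = - 70.6767 63.2303 70.6767 63.2303 70.6767 79.0000 70.6767 79.0000
tree:
23.4889
30.7233 16.8467
38.1697 23.1128 11.0288
44.8316 30.7233 16.0956 6.2763
50.7916 38.1697 22.6862 9.9463 2.8021
56.1236 44.8316 30.7233 15.2438 4.9481 0.7546
60.8938 50.7916 38.1697 22.4000 8.5253 1.5401 0.0000
65.1615 56.1236 44.8316 30.7233 14.1877 3.1436 0.0000 0.0000
68.9796 60.8938 50.7916 38.1697 22.4000 6.4164 0.0000 0.0000 0.0000
72.3953 65.1615 56.1236 44.8316 30.7233 13.0965 0.0000 0.0000 0.0000 0.0000

params: Δt=0.10722 u=1.11777 d=0.89464 q=0.50548 e^(-rΔt)=0.99072
t_9 payoffs: 72.3953 65.1615 56.1236 44.8316 30.7233 13.0965 0.0000 0.0000 0.0000 0.0000
t_8: node(8,0) S=32.4204 payoff=68.9796 vs cont=68.1006 → 68.9796 [stop]  node(8,1) S=40.5062 payoff=60.8938 vs cont=60.0305 → 60.8938 [stop]  node(8,2) S=50.6084 payoff=50.7916 vs cont=49.9476 → 50.7916 [stop]  node(8,3) S=63.2303 payoff=38.1697 vs cont=37.3501 → 38.1697 [stop]  node(8,4) S=79.0000 payoff=22.4000 vs cont=21.6108 → 22.4000 [stop]  node(8,5) S=98.7027 payoff=2.6973 vs cont=6.4164 → 6.4164 [wait]  node(8,6) S=123.3193 payoff=0.0000 vs cont=0.0000 → 0.0000 [wait]  node(8,7) S=154.0754 payoff=0.0000 vs cont=0.0000 → 0.0000 [wait]  node(8,8) S=192.5020 payoff=0.0000 vs cont=0.0000 → 0.0000 [wait]  ⇒ S*(8)=79.0000
t_7: node(7,0) S=36.2385 payoff=65.1615 vs cont=64.2899 → 65.1615 [stop]  node(7,1) S=45.2764 payoff=56.1236 vs cont=55.2694 → 56.1236 [stop]  node(7,2) S=56.5684 payoff=44.8316 vs cont=43.9992 → 44.8316 [stop]  node(7,3) S=70.6767 payoff=30.7233 vs cont=29.9181 → 30.7233 [stop]  node(7,4) S=88.3035 payoff=13.0965 vs cont=14.1877 → 14.1877 [wait]  node(7,5) S=110.3266 payoff=0.0000 vs cont=3.1436 → 3.1436 [wait]  node(7,6) S=137.8422 payoff=0.0000 vs cont=0.0000 → 0.0000 [wait]  node(7,7) S=172.2203 payoff=0.0000 vs cont=0.0000 → 0.0000 [wait]  ⇒ S*(7)=70.6767
t_6: node(6,0) S=40.5062 payoff=60.8938 vs cont=60.0305 → 60.8938 [stop]  node(6,1) S=50.6084 payoff=50.7916 vs cont=49.9476 → 50.7916 [stop]  node(6,2) S=63.2303 payoff=38.1697 vs cont=37.3501 → 38.1697 [stop]  node(6,3) S=79.0000 payoff=22.4000 vs cont=22.1573 → 22.4000 [stop]  node(6,4) S=98.7027 payoff=2.6973 vs cont=8.5253 → 8.5253 [wait]  node(6,5) S=123.3193 payoff=0.0000 vs cont=1.5401 → 1.5401 [wait]  node(6,6) S=154.0754 payoff=0.0000 vs cont=0.0000 → 0.0000 [wait]  ⇒ S*(6)=79.0000
t_5: node(5,0) S=45.2764 payoff=56.1236 vs cont=55.2694 → 56.1236 [stop]  node(5,1) S=56.5684 payoff=44.8316 vs cont=43.9992 → 44.8316 [stop]  node(5,2) S=70.6767 payoff=30.7233 vs cont=29.9181 → 30.7233 [stop]  node(5,3) S=88.3035 payoff=13.0965 vs cont=15.2438 → 15.2438 [wait]  node(5,4) S=110.3266 payoff=0.0000 vs cont=4.9481 → 4.9481 [wait]  node(5,5) S=137.8422 payoff=0.0000 vs cont=0.7546 → 0.7546 [wait]  ⇒ S*(5)=70.6767
t_4: node(4,0) S=50.6084 payoff=50.7916 vs cont=49.9476 → 50.7916 [stop]  node(4,1) S=63.2303 payoff=38.1697 vs cont=37.3501 → 38.1697 [stop]  node(4,2) S=79.0000 payoff=22.4000 vs cont=22.6862 → 22.6862 [wait]  node(4,3) S=98.7027 payoff=2.6973 vs cont=9.9463 → 9.9463 [wait]  node(4,4) S=123.3193 payoff=0.0000 vs cont=2.8021 → 2.8021 [wait]  ⇒ S*(4)=63.2303
t_3: node(3,0) S=56.5684 payoff=44.8316 vs cont=43.9992 → 44.8316 [stop]  node(3,1) S=70.6767 payoff=30.7233 vs cont=30.0614 → 30.7233 [stop]  node(3,2) S=88.3035 payoff=13.0965 vs cont=16.0956 → 16.0956 [wait]  node(3,3) S=110.3266 payoff=0.0000 vs cont=6.2763 → 6.2763 [wait]  ⇒ S*(3)=70.6767
t_2: node(2,0) S=63.2303 payoff=38.1697 vs cont=37.3501 → 38.1697 [stop]  node(2,1) S=79.0000 payoff=22.4000 vs cont=23.1128 → 23.1128 [wait]  node(2,2) S=98.7027 payoff=2.6973 vs cont=11.0288 → 11.0288 [wait]  ⇒ S*(2)=63.2303
t_1: node(1,0) S=70.6767 payoff=30.7233 vs cont=30.2750 → 30.7233 [stop]  node(1,1) S=88.3035 payoff=13.0965 vs cont=16.8467 → 16.8467 [wait]  ⇒ S*(1)=70.6767
t_0: node(0,0) S=79.0000 payoff=22.4000 vs cont=23.4889 → 23.4889 [wait]  ⇒ S*(0)=-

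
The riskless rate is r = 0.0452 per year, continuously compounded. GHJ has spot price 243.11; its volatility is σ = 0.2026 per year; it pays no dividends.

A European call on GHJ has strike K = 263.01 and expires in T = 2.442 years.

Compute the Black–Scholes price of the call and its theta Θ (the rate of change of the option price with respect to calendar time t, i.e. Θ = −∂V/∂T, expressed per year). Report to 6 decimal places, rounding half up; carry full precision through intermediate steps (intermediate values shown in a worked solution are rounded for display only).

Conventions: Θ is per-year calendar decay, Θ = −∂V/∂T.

σ√T = 0.2026·√2.442 = 0.316601
d₁ = (ln(S/K) + (r+σ²/2)T) / (σ√T) = (ln(243.11/263.01) + (0.0452+0.2026²/2)·2.442) / 0.316601 = (-0.078678 + 0.160496) / 0.316601 = 0.258428
d₂ = d₁ − σ√T = 0.258428 − 0.316601 = -0.058173
e^{−rT} = 0.895495
N(d₁) = 0.601962,  N(d₂) = 0.476805
Call price V = S·N(d₁) − K·e^{−rT}·N(d₂) = 146.342876 − 112.299182 = 34.043695
φ(d₁) = (1/√(2π))·e^{−d₁²/2} = 0.385841
Θ = −S·φ(d₁)·σ/(2√T) − r·K·e^{−rT}·N(d₂) = −6.080613 − 5.075923 = -11.156536

price = 34.043695
Θ = -11.156536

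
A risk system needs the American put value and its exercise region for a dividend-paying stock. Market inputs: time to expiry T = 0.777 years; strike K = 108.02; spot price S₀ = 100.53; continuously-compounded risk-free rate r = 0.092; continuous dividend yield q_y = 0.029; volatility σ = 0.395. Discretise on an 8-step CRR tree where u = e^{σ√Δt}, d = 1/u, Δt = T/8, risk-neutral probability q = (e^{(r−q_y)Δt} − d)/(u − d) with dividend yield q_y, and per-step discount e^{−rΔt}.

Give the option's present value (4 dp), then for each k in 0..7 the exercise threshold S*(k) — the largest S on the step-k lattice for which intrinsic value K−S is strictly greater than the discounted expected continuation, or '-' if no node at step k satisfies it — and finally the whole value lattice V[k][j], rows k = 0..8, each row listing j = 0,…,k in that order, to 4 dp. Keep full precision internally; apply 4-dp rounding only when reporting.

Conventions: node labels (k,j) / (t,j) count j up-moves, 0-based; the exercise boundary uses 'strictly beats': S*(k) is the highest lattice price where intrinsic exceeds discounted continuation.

Δt=0.09713, u=1.13100, d=0.88417, q=0.49413, disc=e^(-rΔt)=0.99110
k=8 terminal: V=max(K-S,0) → 70.4710 59.9889 46.5806 29.4293 7.4900 0.0000 0.0000 0.0000 0.0000
k=7: j=0 S=42.4678 intr=65.5522 cont=64.7107 V=65.5522[EX]; j=1 S=54.3231 intr=53.6969 cont=52.8888 V=53.6969[EX]; j=2 S=69.4879 intr=38.5321 cont=37.7667 V=38.5321[EX]; j=3 S=88.8860 intr=19.1340 cont=18.4231 V=19.1340[EX]; j=4 S=113.6993 intr=0.0000 cont=3.7553 V=3.7553[hold]; j=5 S=145.4395 intr=0.0000 cont=0.0000 V=0.0000[hold]; j=6 S=186.0402 intr=0.0000 cont=0.0000 V=0.0000[hold]; j=7 S=237.9749 intr=0.0000 cont=0.0000 V=0.0000[hold]  S*(7)=88.8860
k=6: j=0 S=48.0311 intr=59.9889 cont=59.1631 V=59.9889[EX]; j=1 S=61.4394 intr=46.5806 cont=45.7925 V=46.5806[EX]; j=2 S=78.5907 intr=29.4293 cont=28.6894 V=29.4293[EX]; j=3 S=100.5300 intr=7.4900 cont=11.4323 V=11.4323[hold]; j=4 S=128.5938 intr=0.0000 cont=1.8828 V=1.8828[hold]; j=5 S=164.4919 intr=0.0000 cont=0.0000 V=0.0000[hold]; j=6 S=210.4112 intr=0.0000 cont=0.0000 V=0.0000[hold]  S*(6)=78.5907
k=5: j=0 S=54.3231 intr=53.6969 cont=52.8888 V=53.6969[EX]; j=1 S=69.4879 intr=38.5321 cont=37.7667 V=38.5321[EX]; j=2 S=88.8860 intr=19.1340 cont=20.3537 V=20.3537[hold]; j=3 S=113.6993 intr=0.0000 cont=6.6539 V=6.6539[hold]; j=4 S=145.4395 intr=0.0000 cont=0.9440 V=0.9440[hold]; j=5 S=186.0402 intr=0.0000 cont=0.0000 V=0.0000[hold]  S*(5)=69.4879
k=4: j=0 S=61.4394 intr=46.5806 cont=45.7925 V=46.5806[EX]; j=1 S=78.5907 intr=29.4293 cont=29.2868 V=29.4293[EX]; j=2 S=100.5300 intr=7.4900 cont=13.4634 V=13.4634[hold]; j=3 S=128.5938 intr=0.0000 cont=3.7983 V=3.7983[hold]; j=4 S=164.4919 intr=0.0000 cont=0.4733 V=0.4733[hold]  S*(4)=78.5907
k=3: j=0 S=69.4879 intr=38.5321 cont=37.7667 V=38.5321[EX]; j=1 S=88.8860 intr=19.1340 cont=21.3484 V=21.3484[hold]; j=2 S=113.6993 intr=0.0000 cont=8.6103 V=8.6103[hold]; j=3 S=145.4395 intr=0.0000 cont=2.1362 V=2.1362[hold]  S*(3)=69.4879
k=2: j=0 S=78.5907 intr=29.4293 cont=29.7739 V=29.7739[hold]; j=1 S=100.5300 intr=7.4900 cont=14.9202 V=14.9202[hold]; j=2 S=128.5938 intr=0.0000 cont=5.3631 V=5.3631[hold]  S*(2)=-
k=1: j=0 S=88.8860 intr=19.1340 cont=22.2347 V=22.2347[hold]; j=1 S=113.6993 intr=0.0000 cont=10.1071 V=10.1071[hold]  S*(1)=-
k=0: j=0 S=100.5300 intr=7.4900 cont=16.0976 V=16.0976[hold]  S*(0)=-

price = 16.0976
boundary = - - - 69.4879 78.5907 69.4879 78.5907 88.8860
tree:
16.0976
22.2347 10.1071
29.7739 14.9202 5.3631
38.5321 21.3484 8.6103 2.1362
46.5806 29.4293 13.4634 3.7983 0.4733
53.6969 38.5321 20.3537 6.6539 0.9440 0.0000
59.9889 46.5806 29.4293 11.4323 1.8828 0.0000 0.0000
65.5522 53.6969 38.5321 19.1340 3.7553 0.0000 0.0000 0.0000
70.4710 59.9889 46.5806 29.4293 7.4900 0.0000 0.0000 0.0000 0.0000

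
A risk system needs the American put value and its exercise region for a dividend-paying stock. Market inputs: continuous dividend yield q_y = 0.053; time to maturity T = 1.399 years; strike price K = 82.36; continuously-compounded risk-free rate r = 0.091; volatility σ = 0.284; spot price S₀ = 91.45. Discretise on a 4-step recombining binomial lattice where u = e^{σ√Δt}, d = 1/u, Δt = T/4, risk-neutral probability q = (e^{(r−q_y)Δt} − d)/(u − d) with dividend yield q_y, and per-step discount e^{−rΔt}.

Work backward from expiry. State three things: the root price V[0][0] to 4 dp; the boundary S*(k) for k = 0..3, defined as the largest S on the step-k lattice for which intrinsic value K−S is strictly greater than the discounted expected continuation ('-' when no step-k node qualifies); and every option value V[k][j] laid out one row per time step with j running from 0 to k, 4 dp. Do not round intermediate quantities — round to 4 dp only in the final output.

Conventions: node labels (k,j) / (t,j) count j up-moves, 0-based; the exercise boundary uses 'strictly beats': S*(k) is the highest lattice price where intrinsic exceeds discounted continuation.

price = 5.9536
boundary = - - - 55.2530
tree:
5.9536
10.2969 1.9579
17.1763 4.0243 0.0000
27.1070 8.2717 0.0000 0.0000
35.6496 17.0021 0.0000 0.0000 0.0000

Δt=0.34975  u=1.18289  d=0.84539  q=0.49775  discount=0.96867
step 4 (expiry): payoffs max(K−S,0) = 35.6496 17.0021 0.0000 0.0000 0.0000
step 3: (k=3,j=0): S=55.2530, K−S=27.1070, hold=25.5418 ⇒ V=27.1070 exercise | (k=3,j=1): S=77.3110, K−S=5.0490, hold=8.2717 ⇒ V=8.2717 continue | (k=3,j=2): S=108.1749, K−S=0.0000, hold=0.0000 ⇒ V=0.0000 continue | (k=3,j=3): S=151.3602, K−S=0.0000, hold=0.0000 ⇒ V=0.0000 continue  boundary S*=55.2530
step 2: (k=2,j=0): S=65.3579, K−S=17.0021, hold=17.1763 ⇒ V=17.1763 continue | (k=2,j=1): S=91.4500, K−S=0.0000, hold=4.0243 ⇒ V=4.0243 continue | (k=2,j=2): S=127.9585, K−S=0.0000, hold=0.0000 ⇒ V=0.0000 continue  boundary S*=-
step 1: (k=1,j=0): S=77.3110, K−S=5.0490, hold=10.2969 ⇒ V=10.2969 continue | (k=1,j=1): S=108.1749, K−S=0.0000, hold=1.9579 ⇒ V=1.9579 continue  boundary S*=-
step 0: (k=0,j=0): S=91.4500, K−S=0.0000, hold=5.9536 ⇒ V=5.9536 continue  boundary S*=-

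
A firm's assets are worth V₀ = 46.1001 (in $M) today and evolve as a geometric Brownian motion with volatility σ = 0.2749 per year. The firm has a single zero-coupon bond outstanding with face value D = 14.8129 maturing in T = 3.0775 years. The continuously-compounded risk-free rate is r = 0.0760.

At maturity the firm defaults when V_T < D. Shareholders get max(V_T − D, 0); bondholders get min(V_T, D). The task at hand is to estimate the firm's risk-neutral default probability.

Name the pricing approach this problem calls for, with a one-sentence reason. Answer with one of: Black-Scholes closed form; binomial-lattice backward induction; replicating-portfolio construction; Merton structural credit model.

Key observation: the asked-for credit quantity lives on the firm's capital structure — asset value, asset volatility, debt face 14.8129 — which is the structural model's domain.

framework: Merton structural credit model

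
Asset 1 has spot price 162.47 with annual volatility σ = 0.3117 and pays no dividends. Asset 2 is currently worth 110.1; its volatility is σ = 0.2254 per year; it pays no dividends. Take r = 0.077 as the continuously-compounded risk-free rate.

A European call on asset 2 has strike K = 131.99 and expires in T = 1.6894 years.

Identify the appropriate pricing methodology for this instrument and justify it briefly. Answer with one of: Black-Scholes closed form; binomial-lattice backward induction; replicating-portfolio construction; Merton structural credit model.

Key observation: the strike-131.99 call on asset 2 is European-exercise on a continuously-modelled lognormal underlying, so its value is a single closed-form evaluation.

framework: Black-Scholes closed form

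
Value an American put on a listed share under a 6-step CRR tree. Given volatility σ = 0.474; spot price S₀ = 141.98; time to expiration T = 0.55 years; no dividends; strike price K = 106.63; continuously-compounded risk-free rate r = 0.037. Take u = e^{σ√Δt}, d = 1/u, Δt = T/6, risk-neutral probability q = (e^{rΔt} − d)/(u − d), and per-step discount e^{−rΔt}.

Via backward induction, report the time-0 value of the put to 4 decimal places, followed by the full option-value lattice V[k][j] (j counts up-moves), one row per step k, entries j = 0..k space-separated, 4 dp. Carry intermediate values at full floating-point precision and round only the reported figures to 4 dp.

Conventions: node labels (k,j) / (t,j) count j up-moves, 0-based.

params: Δt=0.09167 u=1.15432 d=0.86631 q=0.47598 e^(-rΔt)=0.99661
t_6 payoffs: 46.6133 26.6606 0.0746 0.0000 0.0000 0.0000 0.0000
k=5: node(5,0) S=69.2784 payoff=37.3516 vs cont=36.9906 → 37.3516 [stop]  node(5,1) S=92.3102 payoff=14.3198 vs cont=13.9588 → 14.3198 [stop]  node(5,2) S=122.9989 payoff=0.0000 vs cont=0.0390 → 0.0390 [wait]  node(5,3) S=163.8902 payoff=0.0000 vs cont=0.0000 → 0.0000 [wait]  node(5,4) S=218.3759 payoff=0.0000 vs cont=0.0000 → 0.0000 [wait]  node(5,5) S=290.9756 payoff=0.0000 vs cont=0.0000 → 0.0000 [wait]
k=4: node(4,0) S=79.9694 payoff=26.6606 vs cont=26.2996 → 26.6606 [stop]  node(4,1) S=106.5554 payoff=0.0746 vs cont=7.4970 → 7.4970 [wait]  node(4,2) S=141.9800 payoff=0.0000 vs cont=0.0203 → 0.0203 [wait]  node(4,3) S=189.1816 payoff=0.0000 vs cont=0.0000 → 0.0000 [wait]  node(4,4) S=252.0755 payoff=0.0000 vs cont=0.0000 → 0.0000 [wait]
k=3: node(3,0) S=92.3102 payoff=14.3198 vs cont=17.4797 → 17.4797 [wait]  node(3,1) S=122.9989 payoff=0.0000 vs cont=3.9249 → 3.9249 [wait]  node(3,2) S=163.8902 payoff=0.0000 vs cont=0.0106 → 0.0106 [wait]  node(3,3) S=218.3759 payoff=0.0000 vs cont=0.0000 → 0.0000 [wait]
k=2: node(2,0) S=106.5554 payoff=0.0746 vs cont=10.9906 → 10.9906 [wait]  node(2,1) S=141.9800 payoff=0.0000 vs cont=2.0548 → 2.0548 [wait]  node(2,2) S=189.1816 payoff=0.0000 vs cont=0.0056 → 0.0056 [wait]
k=1: node(1,0) S=122.9989 payoff=0.0000 vs cont=6.7145 → 6.7145 [wait]  node(1,1) S=163.8902 payoff=0.0000 vs cont=1.0757 → 1.0757 [wait]
k=0: node(0,0) S=141.9800 payoff=0.0000 vs cont=4.0169 → 4.0169 [wait]

price = 4.0169
tree:
4.0169
6.7145 1.0757
10.9906 2.0548 0.0056
17.4797 3.9249 0.0106 0.0000
26.6606 7.4970 0.0203 0.0000 0.0000
37.3516 14.3198 0.0390 0.0000 0.0000 0.0000
46.6133 26.6606 0.0746 0.0000 0.0000 0.0000 0.0000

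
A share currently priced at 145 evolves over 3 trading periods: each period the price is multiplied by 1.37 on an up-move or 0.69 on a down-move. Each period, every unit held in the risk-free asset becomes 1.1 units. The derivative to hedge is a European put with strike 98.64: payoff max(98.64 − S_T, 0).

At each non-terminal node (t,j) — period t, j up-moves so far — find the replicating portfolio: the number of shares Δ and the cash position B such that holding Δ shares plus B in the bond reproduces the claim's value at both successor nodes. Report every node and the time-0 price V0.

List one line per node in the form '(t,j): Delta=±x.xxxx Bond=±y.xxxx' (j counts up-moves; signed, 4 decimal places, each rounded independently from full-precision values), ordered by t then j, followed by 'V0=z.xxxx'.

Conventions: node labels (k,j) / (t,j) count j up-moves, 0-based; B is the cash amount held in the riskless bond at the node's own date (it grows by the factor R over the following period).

Risk-neutral probability p* = (R−d)/(u−d) = (1.1−0.69)/(1.37−0.69) = 0.6029.
Payoffs at expiry: V(3,0)=51.0062, V(3,1)=4.0627, V(3,2)=0.0000, V(3,3)=0.0000
Node (2,0) S=69.0345: V=(p*·4.0627+(1−p*)·51.0062)/1.1=20.6382; Δ=(4.0627−51.0062)/(94.5773−47.6338)=-1.0000; B=V−Δ·S=89.6727
Node (2,1) S=137.0685: V=(p*·0.0000+(1−p*)·4.0627)/1.1=1.4665; Δ=(0.0000−4.0627)/(187.7838−94.5773)=-0.0436; B=V−Δ·S=7.4411
Node (2,2) S=272.1505: V=(p*·0.0000+(1−p*)·0.0000)/1.1=0.0000; Δ=(0.0000−0.0000)/(372.8462−187.7838)=0.0000; B=V−Δ·S=0.0000
Node (1,0) S=100.0500: V=(p*·1.4665+(1−p*)·20.6382)/1.1=8.2535; Δ=(1.4665−20.6382)/(137.0685−69.0345)=-0.2818; B=V−Δ·S=36.4472
Node (1,1) S=198.6500: V=(p*·0.0000+(1−p*)·1.4665)/1.1=0.5293; Δ=(0.0000−1.4665)/(272.1505−137.0685)=-0.0109; B=V−Δ·S=2.6860
Node (0,0) S=145.0000: V=(p*·0.5293+(1−p*)·8.2535)/1.1=3.2693; Δ=(0.5293−8.2535)/(198.6500−100.0500)=-0.0783; B=V−Δ·S=14.6283
Verification: the root portfolio costs Δ(0,0)·S0 + B(0,0) = 3.2693, matching V0.

(0,0): Delta=-0.0783 Bond=14.6283
(1,0): Delta=-0.2818 Bond=36.4472
(1,1): Delta=-0.0109 Bond=2.6860
(2,0): Delta=-1.0000 Bond=89.6727
(2,1): Delta=-0.0436 Bond=7.4411
(2,2): Delta=0.0000 Bond=0.0000
V0=3.2693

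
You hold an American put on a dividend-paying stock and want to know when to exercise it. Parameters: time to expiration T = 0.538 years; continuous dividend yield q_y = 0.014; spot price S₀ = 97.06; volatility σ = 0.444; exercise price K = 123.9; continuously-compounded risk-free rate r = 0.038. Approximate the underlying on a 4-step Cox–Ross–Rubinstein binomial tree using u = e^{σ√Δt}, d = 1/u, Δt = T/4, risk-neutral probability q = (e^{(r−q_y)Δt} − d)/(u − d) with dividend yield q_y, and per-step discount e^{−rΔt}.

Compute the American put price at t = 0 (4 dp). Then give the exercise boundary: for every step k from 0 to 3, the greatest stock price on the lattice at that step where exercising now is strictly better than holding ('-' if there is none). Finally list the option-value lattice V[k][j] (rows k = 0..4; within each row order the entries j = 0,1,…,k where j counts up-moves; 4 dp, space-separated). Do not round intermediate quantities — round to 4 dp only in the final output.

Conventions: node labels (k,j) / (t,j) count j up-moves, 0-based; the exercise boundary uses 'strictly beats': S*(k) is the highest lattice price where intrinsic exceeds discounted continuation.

price = 30.6834
boundary = - - 70.0817 82.4750
tree:
30.6834
41.7189 18.5375
53.8183 28.4902 7.4834
64.3493 41.4250 14.1723 0.0000
73.2978 53.8183 26.8400 0.0000 0.0000

params: Δt=0.13450 u=1.17684 d=0.84973 q=0.46927 e^(-rΔt)=0.99490
t_4 payoffs: 73.2978 53.8183 26.8400 0.0000 0.0000
t_3: node(3,0) S=59.5507 payoff=64.3493 vs cont=63.8297 → 64.3493 [stop]  node(3,1) S=82.4750 payoff=41.4250 vs cont=40.9485 → 41.4250 [stop]  node(3,2) S=114.2242 payoff=9.6758 vs cont=14.1723 → 14.1723 [wait]  node(3,3) S=158.1953 payoff=0.0000 vs cont=0.0000 → 0.0000 [wait]  ⇒ S*(3)=82.4750
t_2: node(2,0) S=70.0817 payoff=53.8183 vs cont=53.3185 → 53.8183 [stop]  node(2,1) S=97.0600 payoff=26.8400 vs cont=28.4902 → 28.4902 [wait]  node(2,2) S=134.4237 payoff=0.0000 vs cont=7.4834 → 7.4834 [wait]  ⇒ S*(2)=70.0817
t_1: node(1,0) S=82.4750 payoff=41.4250 vs cont=41.7189 → 41.7189 [wait]  node(1,1) S=114.2242 payoff=9.6758 vs cont=18.5375 → 18.5375 [wait]  ⇒ S*(1)=-
t_0: node(0,0) S=97.0600 payoff=26.8400 vs cont=30.6834 → 30.6834 [wait]  ⇒ S*(0)=-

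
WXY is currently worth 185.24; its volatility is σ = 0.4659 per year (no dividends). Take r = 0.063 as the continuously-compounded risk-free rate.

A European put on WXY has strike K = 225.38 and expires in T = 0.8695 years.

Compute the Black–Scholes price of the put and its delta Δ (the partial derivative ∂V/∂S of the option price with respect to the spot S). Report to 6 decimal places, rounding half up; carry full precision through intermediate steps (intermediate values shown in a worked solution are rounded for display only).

σ√T = 0.4659·√0.8695 = 0.434438
d₁ = (ln(S/K) + (r+σ²/2)T) / (σ√T) = (ln(185.24/225.38) + (0.063+0.4659²/2)·0.8695) / 0.434438 = (-0.196136 + 0.149147) / 0.434438 = -0.108161
d₂ = d₁ − σ√T = -0.108161 − 0.434438 = -0.542598
e^{−rT} = 0.946695
N(−d₁) = 0.543066,  N(−d₂) = 0.706297
Put price V = K·e^{−rT}·N(−d₂) − S·N(−d₁) = 150.699775 − 100.597516 = 50.102259
Δ = −N(−d₁) = -0.543066

price = 50.102259
Δ = -0.543066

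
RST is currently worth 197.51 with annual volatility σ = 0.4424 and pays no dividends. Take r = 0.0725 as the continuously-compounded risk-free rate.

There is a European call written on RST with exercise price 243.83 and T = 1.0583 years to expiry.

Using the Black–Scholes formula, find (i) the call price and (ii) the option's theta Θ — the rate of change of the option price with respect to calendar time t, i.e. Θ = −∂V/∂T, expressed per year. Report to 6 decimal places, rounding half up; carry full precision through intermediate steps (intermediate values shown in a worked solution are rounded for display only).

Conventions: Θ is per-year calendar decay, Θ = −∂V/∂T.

σ√T = 0.4424·√1.0583 = 0.455113
d₁ = (ln(S/K) + (r+σ²/2)T) / (σ√T) = (ln(197.51/243.83) + (0.0725+0.4424²/2)·1.0583) / 0.455113 = (-0.210682 + 0.180291) / 0.455113 = -0.066777
d₂ = d₁ − σ√T = -0.066777 − 0.455113 = -0.521891
e^{−rT} = 0.926143
N(d₁) = 0.473379,  N(d₂) = 0.300873
Call price V = S·N(d₁) − K·e^{−rT}·N(d₂) = 93.497184 − 67.943625 = 25.553559
φ(d₁) = (1/√(2π))·e^{−d₁²/2} = 0.398054
Θ = −S·φ(d₁)·σ/(2√T) − r·K·e^{−rT}·N(d₂) = −16.904860 − 4.925913 = -21.830773

price = 25.553559
Θ = -21.830773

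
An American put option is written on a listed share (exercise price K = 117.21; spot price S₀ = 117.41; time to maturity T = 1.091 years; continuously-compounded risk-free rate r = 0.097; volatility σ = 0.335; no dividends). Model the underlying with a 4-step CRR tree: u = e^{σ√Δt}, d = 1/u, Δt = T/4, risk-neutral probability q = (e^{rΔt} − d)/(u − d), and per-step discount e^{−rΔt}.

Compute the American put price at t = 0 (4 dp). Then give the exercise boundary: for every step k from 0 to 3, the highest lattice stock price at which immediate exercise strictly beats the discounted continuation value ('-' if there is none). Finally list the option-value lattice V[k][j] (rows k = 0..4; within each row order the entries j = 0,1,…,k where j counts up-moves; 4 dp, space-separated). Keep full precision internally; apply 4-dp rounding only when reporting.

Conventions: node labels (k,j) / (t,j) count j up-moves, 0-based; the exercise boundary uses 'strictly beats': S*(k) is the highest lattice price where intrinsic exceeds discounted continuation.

Δt=0.27275, u=1.19119, d=0.83949, q=0.53260, disc=e^(-rΔt)=0.97389
k=4 terminal: V=max(K-S,0) → 58.8955 34.4652 0.0000 0.0000 0.0000
k=3: j=0 S=69.4638 intr=47.7462 cont=44.6858 V=47.7462[EX]; j=1 S=98.5651 intr=18.6449 cont=15.6884 V=18.6449[EX]; j=2 S=139.8580 intr=0.0000 cont=0.0000 V=0.0000[hold]; j=3 S=198.4502 intr=0.0000 cont=0.0000 V=0.0000[hold]  S*(3)=98.5651
k=2: j=0 S=82.7448 intr=34.4652 cont=31.4048 V=34.4652[EX]; j=1 S=117.4100 intr=0.0000 cont=8.4871 V=8.4871[hold]; j=2 S=166.5978 intr=0.0000 cont=0.0000 V=0.0000[hold]  S*(2)=82.7448
k=1: j=0 S=98.5651 intr=18.6449 cont=20.0906 V=20.0906[hold]; j=1 S=139.8580 intr=0.0000 cont=3.8633 V=3.8633[hold]  S*(1)=-
k=0: j=0 S=117.4100 intr=0.0000 cont=11.1490 V=11.1490[hold]  S*(0)=-

price = 11.1490
boundary = - - 82.7448 98.5651
tree:
11.1490
20.0906 3.8633
34.4652 8.4871 0.0000
47.7462 18.6449 0.0000 0.0000
58.8955 34.4652 0.0000 0.0000 0.0000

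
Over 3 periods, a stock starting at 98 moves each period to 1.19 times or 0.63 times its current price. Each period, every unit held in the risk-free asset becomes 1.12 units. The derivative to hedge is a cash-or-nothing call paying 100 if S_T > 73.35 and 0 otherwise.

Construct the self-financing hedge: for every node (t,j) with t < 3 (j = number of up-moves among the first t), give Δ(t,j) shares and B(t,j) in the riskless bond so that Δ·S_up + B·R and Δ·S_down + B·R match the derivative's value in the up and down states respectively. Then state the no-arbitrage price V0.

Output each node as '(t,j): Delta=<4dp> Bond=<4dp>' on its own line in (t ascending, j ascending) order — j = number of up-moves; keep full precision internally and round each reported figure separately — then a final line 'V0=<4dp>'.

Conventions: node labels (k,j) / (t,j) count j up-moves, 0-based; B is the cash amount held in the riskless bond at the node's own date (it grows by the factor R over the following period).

(0,0): Delta=0.3178 Bond=36.9792
(1,0): Delta=2.2596 Bond=-78.4738
(1,1): Delta=0.1709 Bond=58.5439
(2,0): Delta=0.0000 Bond=0.0000
(2,1): Delta=2.4305 Bond=-100.4464
(2,2): Delta=0.0000 Bond=89.2857
V0=68.1196

Arbitrage-free pricing uses the up-move probability p* = (R−d)/(u−d) = 0.8750, discounting each step at R = 1.12.
At maturity the claim pays: V(3,0)=0.0000, V(3,1)=0.0000, V(3,2)=100.0000, V(3,3)=100.0000
(2,0): S=38.8962. Δ = (V_up−V_dn)/(S_up−S_dn) = (0.0000−0.0000)/(46.2865−24.5046) = 0.0000. V = [p*·0.0000 + (1−p*)·0.0000]/1.12 = 0.0000. B = V − Δ·S = 0.0000.
(2,1): S=73.4706. Δ = (V_up−V_dn)/(S_up−S_dn) = (100.0000−0.0000)/(87.4300−46.2865) = 2.4305. V = [p*·100.0000 + (1−p*)·0.0000]/1.12 = 78.1250. B = V − Δ·S = -100.4464.
(2,2): S=138.7778. Δ = (V_up−V_dn)/(S_up−S_dn) = (100.0000−100.0000)/(165.1456−87.4300) = 0.0000. V = [p*·100.0000 + (1−p*)·100.0000]/1.12 = 89.2857. B = V − Δ·S = 89.2857.
(1,0): S=61.7400. Δ = (V_up−V_dn)/(S_up−S_dn) = (78.1250−0.0000)/(73.4706−38.8962) = 2.2596. V = [p*·78.1250 + (1−p*)·0.0000]/1.12 = 61.0352. B = V − Δ·S = -78.4738.
(1,1): S=116.6200. Δ = (V_up−V_dn)/(S_up−S_dn) = (89.2857−78.1250)/(138.7778−73.4706) = 0.1709. V = [p*·89.2857 + (1−p*)·78.1250]/1.12 = 78.4738. B = V − Δ·S = 58.5439.
(0,0): S=98.0000. Δ = (V_up−V_dn)/(S_up−S_dn) = (78.4738−61.0352)/(116.6200−61.7400) = 0.3178. V = [p*·78.4738 + (1−p*)·61.0352]/1.12 = 68.1196. B = V − Δ·S = 36.9792.
As a check, the time-0 holding Δ(0,0)·S0 + B(0,0) comes to 68.1196 — exactly V0.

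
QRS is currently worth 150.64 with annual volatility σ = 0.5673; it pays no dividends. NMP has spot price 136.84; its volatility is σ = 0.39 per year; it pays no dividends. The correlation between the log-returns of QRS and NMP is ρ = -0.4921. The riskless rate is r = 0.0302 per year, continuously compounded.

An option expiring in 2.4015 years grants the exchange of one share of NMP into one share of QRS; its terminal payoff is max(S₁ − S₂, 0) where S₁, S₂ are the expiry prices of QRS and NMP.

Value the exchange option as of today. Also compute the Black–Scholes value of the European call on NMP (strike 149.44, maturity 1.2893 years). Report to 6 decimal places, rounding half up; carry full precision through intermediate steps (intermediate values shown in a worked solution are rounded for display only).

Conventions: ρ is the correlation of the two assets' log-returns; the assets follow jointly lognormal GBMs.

σ_eff = √(σ₁² + σ₂² − 2ρσ₁σ₂) = √(0.5673² + 0.39² − 2·-0.4921·0.5673·0.39) = 0.831673
d₁ = (ln(S₁/S₂) + (q₂ − q₁ + σ_eff²/2)T) / (σ_eff√T) = (ln(150.64/136.84) + (0.0 − 0.0 + 0.345840)·2.4015) / 1.288825 = 0.718962
d₂ = d₁ − σ_eff√T = 0.718962 − 1.288825 = -0.569864
N(d₁) = 0.763918,  N(d₂) = 0.284385
V = S₁·e^{−q₁T}·N(d₁) − S₂·e^{−q₂T}·N(d₂) = 115.076564 − 38.915249 = 76.161315
[vanilla: NMP call K=149.44]
σ√T = 0.39·√1.2893 = 0.442835
d₁ = (ln(S/K) + (r+σ²/2)T) / (σ√T) = (ln(136.84/149.44) + (0.0302+0.39²/2)·1.2893) / 0.442835 = (-0.088083 + 0.136988) / 0.442835 = 0.110437
d₂ = d₁ − σ√T = 0.110437 − 0.442835 = -0.332397
e^{−rT} = 0.961811
N(d₁) = 0.543969,  N(d₂) = 0.369795
price = S·N(d₁) − K·e^{−rT}·N(d₂) = 74.436685 − 53.151733 = 21.284952

exchange price = 76.161315
price(NMP call K=149.44) = 21.284952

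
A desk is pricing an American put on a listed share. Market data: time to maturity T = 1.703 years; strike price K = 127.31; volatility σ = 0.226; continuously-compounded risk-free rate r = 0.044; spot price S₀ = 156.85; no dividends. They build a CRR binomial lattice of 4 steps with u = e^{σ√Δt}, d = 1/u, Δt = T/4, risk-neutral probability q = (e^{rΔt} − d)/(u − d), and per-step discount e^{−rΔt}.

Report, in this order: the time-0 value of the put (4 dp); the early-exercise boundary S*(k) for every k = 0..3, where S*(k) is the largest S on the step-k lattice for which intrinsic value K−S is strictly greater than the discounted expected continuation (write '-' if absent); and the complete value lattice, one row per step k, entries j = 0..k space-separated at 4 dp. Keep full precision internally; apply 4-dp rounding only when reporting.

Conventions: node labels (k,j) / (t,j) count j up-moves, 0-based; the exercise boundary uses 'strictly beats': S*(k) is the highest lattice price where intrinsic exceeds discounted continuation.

Δt=0.42575  u=1.15889  d=0.86289  q=0.52708  discount=0.98144
step 4 (expiry): payoffs max(K−S,0) = 40.3512 10.5218 0.0000 0.0000 0.0000
step 3: (k=3,j=0): S=100.7758, K−S=26.5342, hold=24.1715 ⇒ V=26.5342 exercise | (k=3,j=1): S=135.3449, K−S=0.0000, hold=4.8836 ⇒ V=4.8836 continue | (k=3,j=2): S=181.7721, K−S=0.0000, hold=0.0000 ⇒ V=0.0000 continue | (k=3,j=3): S=244.1253, K−S=0.0000, hold=0.0000 ⇒ V=0.0000 continue  boundary S*=100.7758
step 2: (k=2,j=0): S=116.7882, K−S=10.5218, hold=14.8418 ⇒ V=14.8418 continue | (k=2,j=1): S=156.8500, K−S=0.0000, hold=2.2667 ⇒ V=2.2667 continue | (k=2,j=2): S=210.6542, K−S=0.0000, hold=0.0000 ⇒ V=0.0000 continue  boundary S*=-
step 1: (k=1,j=0): S=135.3449, K−S=0.0000, hold=8.0612 ⇒ V=8.0612 continue | (k=1,j=1): S=181.7721, K−S=0.0000, hold=1.0520 ⇒ V=1.0520 continue  boundary S*=-
step 0: (k=0,j=0): S=156.8500, K−S=0.0000, hold=4.2857 ⇒ V=4.2857 continue  boundary S*=-

price = 4.2857
boundary = - - - 100.7758
tree:
4.2857
8.0612 1.0520
14.8418 2.2667 0.0000
26.5342 4.8836 0.0000 0.0000
40.3512 10.5218 0.0000 0.0000 0.0000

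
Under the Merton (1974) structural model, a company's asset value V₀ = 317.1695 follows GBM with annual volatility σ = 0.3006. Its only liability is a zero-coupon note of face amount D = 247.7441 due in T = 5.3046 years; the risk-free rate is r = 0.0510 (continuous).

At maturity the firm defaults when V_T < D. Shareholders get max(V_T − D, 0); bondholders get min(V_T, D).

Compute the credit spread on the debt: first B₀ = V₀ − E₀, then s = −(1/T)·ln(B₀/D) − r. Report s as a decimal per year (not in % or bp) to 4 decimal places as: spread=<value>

spread=0.0228

Equity is a call on the firm's assets struck at D = 247.7441:
d₁ = [ln(V₀/D) + (r + σ²/2)T] / (σ√T)
   = [ln(317.1695/247.7441) + (0.0510 + 0.5·0.3006²)·5.3046] / (0.3006·√5.3046)
   = [0.247040 + 0.510197] / 0.692333 = 1.093747
d₂ = d₁ − σ√T = 1.093747 − 0.692333 = 0.401413
N(d₁) = 0.862967,  N(d₂) = 0.655942,  e^(−rT) = 0.762972
E₀ = V₀·N(d₁) − D·e^(−rT)·N(d₂)
   = 317.1695·0.862967 − 247.7441·0.762972·0.655942 = 149.719522
B₀ = V₀ − E₀ = 317.1695 − 149.719522 = 167.449978
spread = −(1/T)·ln(B₀/D) − r = −(1/5.3046)·ln(167.449978/247.7441) − 0.0510 = 0.02284378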